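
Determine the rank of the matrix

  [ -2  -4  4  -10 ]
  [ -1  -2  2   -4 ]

R1 ← -1/2·R1
R2 ← R2 + R1
R1 ← R1 − 5·R2
The reduced form has 2 nonzero rows.

rank = 2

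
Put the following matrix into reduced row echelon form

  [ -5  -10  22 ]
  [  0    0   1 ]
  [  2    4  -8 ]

R1 → -1/5·R1
  [ 1  2  -22/5 ]
  [ 0  0      1 ]
  [ 2  4     -8 ]
R3 → R3 − 2·R1
  [ 1  2  -22/5 ]
  [ 0  0      1 ]
  [ 0  0    4/5 ]
R3 → R3 − 4/5·R2
  [ 1  2  -22/5 ]
  [ 0  0      1 ]
  [ 0  0      0 ]
R1 → R1 + 22/5·R2
  [ 1  2  0 ]
  [ 0  0  1 ]
  [ 0  0  0 ]

[[1, 2, 0], [0, 0, 1], [0, 0, 0]]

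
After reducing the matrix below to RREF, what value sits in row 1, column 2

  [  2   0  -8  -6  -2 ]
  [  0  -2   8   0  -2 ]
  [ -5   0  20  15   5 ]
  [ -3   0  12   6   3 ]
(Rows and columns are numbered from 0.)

R1 → 1/2·R1
  [  1   0  -4  -3  -1 ]
  [  0  -2   8   0  -2 ]
  [ -5   0  20  15   5 ]
  [ -3   0  12   6   3 ]
R3 → R3 + 5·R1
  [  1   0  -4  -3  -1 ]
  [  0  -2   8   0  -2 ]
  [  0   0   0   0   0 ]
  [ -3   0  12   6   3 ]
R4 → R4 + 3·R1
  [ 1   0  -4  -3  -1 ]
  [ 0  -2   8   0  -2 ]
  [ 0   0   0   0   0 ]
  [ 0   0   0  -3   0 ]
R2 → -1/2·R2
  [ 1  0  -4  -3  -1 ]
  [ 0  1  -4   0   1 ]
  [ 0  0   0   0   0 ]
  [ 0  0   0  -3   0 ]
R3 ↔ R4
  [ 1  0  -4  -3  -1 ]
  [ 0  1  -4   0   1 ]
  [ 0  0   0  -3   0 ]
  [ 0  0   0   0   0 ]
R3 → -1/3·R3
  [ 1  0  -4  -3  -1 ]
  [ 0  1  -4   0   1 ]
  [ 0  0   0   1   0 ]
  [ 0  0   0   0   0 ]
R1 → R1 + 3·R3
  [ 1  0  -4  0  -1 ]
  [ 0  1  -4  0   1 ]
  [ 0  0   0  1   0 ]
  [ 0  0   0  0   0 ]

-4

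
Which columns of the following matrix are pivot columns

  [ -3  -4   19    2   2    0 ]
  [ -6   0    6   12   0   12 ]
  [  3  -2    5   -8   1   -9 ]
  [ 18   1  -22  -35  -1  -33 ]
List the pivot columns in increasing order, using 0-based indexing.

R1 := -1/3·R1
  [  1  4/3  -19/3  -2/3  -2/3    0 ]
  [ -6    0      6    12     0   12 ]
  [  3   -2      5    -8     1   -9 ]
  [ 18    1    -22   -35    -1  -33 ]
R2 := R2 + 6·R1
  [  1  4/3  -19/3  -2/3  -2/3    0 ]
  [  0    8    -32     8    -4   12 ]
  [  3   -2      5    -8     1   -9 ]
  [ 18    1    -22   -35    -1  -33 ]
R3 := R3 − 3·R1
  [  1  4/3  -19/3  -2/3  -2/3    0 ]
  [  0    8    -32     8    -4   12 ]
  [  0   -6     24    -6     3   -9 ]
  [ 18    1    -22   -35    -1  -33 ]
R4 := R4 − 18·R1
  [ 1  4/3  -19/3  -2/3  -2/3    0 ]
  [ 0    8    -32     8    -4   12 ]
  [ 0   -6     24    -6     3   -9 ]
  [ 0  -23     92   -23    11  -33 ]
R2 := 1/8·R2
  [ 1  4/3  -19/3  -2/3  -2/3    0 ]
  [ 0    1     -4     1  -1/2  3/2 ]
  [ 0   -6     24    -6     3   -9 ]
  [ 0  -23     92   -23    11  -33 ]
R3 := R3 + 6·R2
  [ 1  4/3  -19/3  -2/3  -2/3    0 ]
  [ 0    1     -4     1  -1/2  3/2 ]
  [ 0    0      0     0     0    0 ]
  [ 0  -23     92   -23    11  -33 ]
R4 := R4 + 23·R2
  [ 1  4/3  -19/3  -2/3  -2/3    0 ]
  [ 0    1     -4     1  -1/2  3/2 ]
  [ 0    0      0     0     0    0 ]
  [ 0    0      0     0  -1/2  3/2 ]
R3 ↔ R4
  [ 1  4/3  -19/3  -2/3  -2/3    0 ]
  [ 0    1     -4     1  -1/2  3/2 ]
  [ 0    0      0     0  -1/2  3/2 ]
  [ 0    0      0     0     0    0 ]
R3 := -2·R3
  [ 1  4/3  -19/3  -2/3  -2/3    0 ]
  [ 0    1     -4     1  -1/2  3/2 ]
  [ 0    0      0     0     1   -3 ]
  [ 0    0      0     0     0    0 ]
R2 := R2 + 1/2·R3
  [ 1  4/3  -19/3  -2/3  -2/3   0 ]
  [ 0    1     -4     1     0   0 ]
  [ 0    0      0     0     1  -3 ]
  [ 0    0      0     0     0   0 ]
R1 := R1 + 2/3·R3
  [ 1  4/3  -19/3  -2/3  0  -2 ]
  [ 0    1     -4     1  0   0 ]
  [ 0    0      0     0  1  -3 ]
  [ 0    0      0     0  0   0 ]
R1 := R1 − 4/3·R2
  [ 1  0  -1  -2  0  -2 ]
  [ 0  1  -4   1  0   0 ]
  [ 0  0   0   0  1  -3 ]
  [ 0  0   0   0  0   0 ]
Pivot columns are the columns containing a leading 1.

0, 1, 4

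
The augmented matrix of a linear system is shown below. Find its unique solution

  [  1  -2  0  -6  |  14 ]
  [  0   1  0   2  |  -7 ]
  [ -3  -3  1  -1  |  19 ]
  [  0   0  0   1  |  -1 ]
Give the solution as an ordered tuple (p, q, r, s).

ρ3 ← ρ3 + 3·ρ1
  [ 1  -2  0   -6  |  14 ]
  [ 0   1  0    2  |  -7 ]
  [ 0  -9  1  -19  |  61 ]
  [ 0   0  0    1  |  -1 ]
ρ3 ← ρ3 + 9·ρ2
  [ 1  -2  0  -6  |  14 ]
  [ 0   1  0   2  |  -7 ]
  [ 0   0  1  -1  |  -2 ]
  [ 0   0  0   1  |  -1 ]
ρ3 ← ρ3 + ρ4
  [ 1  -2  0  -6  |  14 ]
  [ 0   1  0   2  |  -7 ]
  [ 0   0  1   0  |  -3 ]
  [ 0   0  0   1  |  -1 ]
ρ2 ← ρ2 − 2·ρ4
  [ 1  -2  0  -6  |  14 ]
  [ 0   1  0   0  |  -5 ]
  [ 0   0  1   0  |  -3 ]
  [ 0   0  0   1  |  -1 ]
ρ1 ← ρ1 + 6·ρ4
  [ 1  -2  0  0  |   8 ]
  [ 0   1  0  0  |  -5 ]
  [ 0   0  1  0  |  -3 ]
  [ 0   0  0  1  |  -1 ]
ρ1 ← ρ1 + 2·ρ2
  [ 1  0  0  0  |  -2 ]
  [ 0  1  0  0  |  -5 ]
  [ 0  0  1  0  |  -3 ]
  [ 0  0  0  1  |  -1 ]
Reading off the last column: p = -2, q = -5, r = -3, s = -1.

(-2, -5, -3, -1)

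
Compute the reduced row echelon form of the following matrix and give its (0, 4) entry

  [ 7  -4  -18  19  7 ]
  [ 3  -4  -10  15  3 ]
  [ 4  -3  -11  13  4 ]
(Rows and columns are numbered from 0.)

R1 := 1/7·R1
  [ 1  -4/7  -18/7  19/7  1 ]
  [ 3    -4    -10    15  3 ]
  [ 4    -3    -11    13  4 ]
R2 := R2 − 3·R1
  [ 1   -4/7  -18/7  19/7  1 ]
  [ 0  -16/7  -16/7  48/7  0 ]
  [ 4     -3    -11    13  4 ]
R3 := R3 − 4·R1
  [ 1   -4/7  -18/7  19/7  1 ]
  [ 0  -16/7  -16/7  48/7  0 ]
  [ 0   -5/7   -5/7  15/7  0 ]
R2 := -7/16·R2
  [ 1  -4/7  -18/7  19/7  1 ]
  [ 0     1      1    -3  0 ]
  [ 0  -5/7   -5/7  15/7  0 ]
R3 := R3 + 5/7·R2
  [ 1  -4/7  -18/7  19/7  1 ]
  [ 0     1      1    -3  0 ]
  [ 0     0      0     0  0 ]
R1 := R1 + 4/7·R2
  [ 1  0  -2   1  1 ]
  [ 0  1   1  -3  0 ]
  [ 0  0   0   0  0 ]

1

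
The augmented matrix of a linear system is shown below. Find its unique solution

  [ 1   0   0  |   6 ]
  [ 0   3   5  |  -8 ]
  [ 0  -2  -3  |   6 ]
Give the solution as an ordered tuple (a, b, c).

(6, -6, 2)

Multiply R2 by 1/3.
  [ 1   0    0  |     6 ]
  [ 0   1  5/3  |  -8/3 ]
  [ 0  -2   -3  |     6 ]
Add 2 times R2 to R3.
  [ 1  0    0  |     6 ]
  [ 0  1  5/3  |  -8/3 ]
  [ 0  0  1/3  |   2/3 ]
Multiply R3 by 3.
  [ 1  0    0  |     6 ]
  [ 0  1  5/3  |  -8/3 ]
  [ 0  0    1  |     2 ]
Subtract 5/3 times R3 from R2.
  [ 1  0  0  |   6 ]
  [ 0  1  0  |  -6 ]
  [ 0  0  1  |   2 ]
Reading off the last column: a = 6, b = -6, c = 2.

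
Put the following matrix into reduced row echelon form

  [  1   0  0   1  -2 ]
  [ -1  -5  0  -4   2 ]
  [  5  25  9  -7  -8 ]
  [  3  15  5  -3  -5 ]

R2 ← R2 + R1
  [ 1   0  0   1  -2 ]
  [ 0  -5  0  -3   0 ]
  [ 5  25  9  -7  -8 ]
  [ 3  15  5  -3  -5 ]
R3 ← R3 − 5·R1
  [ 1   0  0    1  -2 ]
  [ 0  -5  0   -3   0 ]
  [ 0  25  9  -12   2 ]
  [ 3  15  5   -3  -5 ]
R4 ← R4 − 3·R1
  [ 1   0  0    1  -2 ]
  [ 0  -5  0   -3   0 ]
  [ 0  25  9  -12   2 ]
  [ 0  15  5   -6   1 ]
R2 ← -1/5·R2
  [ 1   0  0    1  -2 ]
  [ 0   1  0  3/5   0 ]
  [ 0  25  9  -12   2 ]
  [ 0  15  5   -6   1 ]
R3 ← R3 − 25·R2
  [ 1   0  0    1  -2 ]
  [ 0   1  0  3/5   0 ]
  [ 0   0  9  -27   2 ]
  [ 0  15  5   -6   1 ]
R4 ← R4 − 15·R2
  [ 1  0  0    1  -2 ]
  [ 0  1  0  3/5   0 ]
  [ 0  0  9  -27   2 ]
  [ 0  0  5  -15   1 ]
R3 ← 1/9·R3
  [ 1  0  0    1   -2 ]
  [ 0  1  0  3/5    0 ]
  [ 0  0  1   -3  2/9 ]
  [ 0  0  5  -15    1 ]
R4 ← R4 − 5·R3
  [ 1  0  0    1    -2 ]
  [ 0  1  0  3/5     0 ]
  [ 0  0  1   -3   2/9 ]
  [ 0  0  0    0  -1/9 ]
R4 ← -9·R4
  [ 1  0  0    1   -2 ]
  [ 0  1  0  3/5    0 ]
  [ 0  0  1   -3  2/9 ]
  [ 0  0  0    0    1 ]
R3 ← R3 − 2/9·R4
  [ 1  0  0    1  -2 ]
  [ 0  1  0  3/5   0 ]
  [ 0  0  1   -3   0 ]
  [ 0  0  0    0   1 ]
R1 ← R1 + 2·R4
  [ 1  0  0    1  0 ]
  [ 0  1  0  3/5  0 ]
  [ 0  0  1   -3  0 ]
  [ 0  0  0    0  1 ]

[[1, 0, 0, 1, 0], [0, 1, 0, 3/5, 0], [0, 0, 1, -3, 0], [0, 0, 0, 0, 1]]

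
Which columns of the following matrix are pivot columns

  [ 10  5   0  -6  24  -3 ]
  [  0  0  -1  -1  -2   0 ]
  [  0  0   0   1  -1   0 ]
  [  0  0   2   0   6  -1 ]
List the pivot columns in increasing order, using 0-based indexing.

0, 2, 3, 5

r1 → 1/10·r1
  [ 1  1/2   0  -3/5  12/5  -3/10 ]
  [ 0    0  -1    -1    -2      0 ]
  [ 0    0   0     1    -1      0 ]
  [ 0    0   2     0     6     -1 ]
r2 → -1·r2
  [ 1  1/2  0  -3/5  12/5  -3/10 ]
  [ 0    0  1     1     2      0 ]
  [ 0    0  0     1    -1      0 ]
  [ 0    0  2     0     6     -1 ]
r4 → r4 − 2·r2
  [ 1  1/2  0  -3/5  12/5  -3/10 ]
  [ 0    0  1     1     2      0 ]
  [ 0    0  0     1    -1      0 ]
  [ 0    0  0    -2     2     -1 ]
r4 → r4 + 2·r3
  [ 1  1/2  0  -3/5  12/5  -3/10 ]
  [ 0    0  1     1     2      0 ]
  [ 0    0  0     1    -1      0 ]
  [ 0    0  0     0     0     -1 ]
r4 → -1·r4
  [ 1  1/2  0  -3/5  12/5  -3/10 ]
  [ 0    0  1     1     2      0 ]
  [ 0    0  0     1    -1      0 ]
  [ 0    0  0     0     0      1 ]
r1 → r1 + 3/10·r4
  [ 1  1/2  0  -3/5  12/5  0 ]
  [ 0    0  1     1     2  0 ]
  [ 0    0  0     1    -1  0 ]
  [ 0    0  0     0     0  1 ]
r2 → r2 − r3
  [ 1  1/2  0  -3/5  12/5  0 ]
  [ 0    0  1     0     3  0 ]
  [ 0    0  0     1    -1  0 ]
  [ 0    0  0     0     0  1 ]
r1 → r1 + 3/5·r3
  [ 1  1/2  0  0  9/5  0 ]
  [ 0    0  1  0    3  0 ]
  [ 0    0  0  1   -1  0 ]
  [ 0    0  0  0    0  1 ]
Pivot columns are the columns containing a leading 1.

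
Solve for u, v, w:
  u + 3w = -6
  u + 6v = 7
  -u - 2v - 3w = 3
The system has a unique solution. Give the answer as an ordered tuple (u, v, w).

(-2, 3/2, -4/3)

Form the augmented matrix and row-reduce:
  [  1   0   3  |  -6 ]
  [  1   6   0  |   7 ]
  [ -1  -2  -3  |   3 ]
ρ2 ← ρ2 − ρ1
  [  1   0   3  |  -6 ]
  [  0   6  -3  |  13 ]
  [ -1  -2  -3  |   3 ]
ρ3 ← ρ3 + ρ1
  [ 1   0   3  |  -6 ]
  [ 0   6  -3  |  13 ]
  [ 0  -2   0  |  -3 ]
ρ2 ← 1/6·ρ2
  [ 1   0     3  |    -6 ]
  [ 0   1  -1/2  |  13/6 ]
  [ 0  -2     0  |    -3 ]
ρ3 ← ρ3 + 2·ρ2
  [ 1  0     3  |    -6 ]
  [ 0  1  -1/2  |  13/6 ]
  [ 0  0    -1  |   4/3 ]
ρ3 ← -1·ρ3
  [ 1  0     3  |    -6 ]
  [ 0  1  -1/2  |  13/6 ]
  [ 0  0     1  |  -4/3 ]
ρ2 ← ρ2 + 1/2·ρ3
  [ 1  0  3  |    -6 ]
  [ 0  1  0  |   3/2 ]
  [ 0  0  1  |  -4/3 ]
ρ1 ← ρ1 − 3·ρ3
  [ 1  0  0  |    -2 ]
  [ 0  1  0  |   3/2 ]
  [ 0  0  1  |  -4/3 ]
Reading off the last column: u = -2, v = 3/2, w = -4/3.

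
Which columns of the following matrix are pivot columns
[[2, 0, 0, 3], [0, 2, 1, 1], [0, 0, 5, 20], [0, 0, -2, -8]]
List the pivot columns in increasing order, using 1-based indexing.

1, 2, 3

R1 := 1/2·R1
  [ 1  0   0  3/2 ]
  [ 0  2   1    1 ]
  [ 0  0   5   20 ]
  [ 0  0  -2   -8 ]
R2 := 1/2·R2
  [ 1  0    0  3/2 ]
  [ 0  1  1/2  1/2 ]
  [ 0  0    5   20 ]
  [ 0  0   -2   -8 ]
R3 := 1/5·R3
  [ 1  0    0  3/2 ]
  [ 0  1  1/2  1/2 ]
  [ 0  0    1    4 ]
  [ 0  0   -2   -8 ]
R4 := R4 + 2·R3
  [ 1  0    0  3/2 ]
  [ 0  1  1/2  1/2 ]
  [ 0  0    1    4 ]
  [ 0  0    0    0 ]
R2 := R2 − 1/2·R3
  [ 1  0  0   3/2 ]
  [ 0  1  0  -3/2 ]
  [ 0  0  1     4 ]
  [ 0  0  0     0 ]
Pivot columns are the columns containing a leading 1.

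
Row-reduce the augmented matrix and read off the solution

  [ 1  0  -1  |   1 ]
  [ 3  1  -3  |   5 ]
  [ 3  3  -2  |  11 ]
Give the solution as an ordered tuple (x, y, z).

(3, 2, 2)

Subtract 3 times r1 from r2.
  [ 1  0  -1  |   1 ]
  [ 0  1   0  |   2 ]
  [ 3  3  -2  |  11 ]
Subtract 3 times r1 from r3.
  [ 1  0  -1  |  1 ]
  [ 0  1   0  |  2 ]
  [ 0  3   1  |  8 ]
Subtract 3 times r2 from r3.
  [ 1  0  -1  |  1 ]
  [ 0  1   0  |  2 ]
  [ 0  0   1  |  2 ]
Add r3 to r1.
  [ 1  0  0  |  3 ]
  [ 0  1  0  |  2 ]
  [ 0  0  1  |  2 ]
Reading off the last column: x = 3, y = 2, z = 2.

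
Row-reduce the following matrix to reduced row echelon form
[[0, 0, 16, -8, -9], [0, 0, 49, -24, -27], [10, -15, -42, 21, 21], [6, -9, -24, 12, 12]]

Swap R1 and R3.
  [ 10  -15  -42   21   21 ]
  [  0    0   49  -24  -27 ]
  [  0    0   16   -8   -9 ]
  [  6   -9  -24   12   12 ]
Multiply R1 by 1/10.
  [ 1  -3/2  -21/5  21/10  21/10 ]
  [ 0     0     49    -24    -27 ]
  [ 0     0     16     -8     -9 ]
  [ 6    -9    -24     12     12 ]
Subtract 6 times R1 from R4.
  [ 1  -3/2  -21/5  21/10  21/10 ]
  [ 0     0     49    -24    -27 ]
  [ 0     0     16     -8     -9 ]
  [ 0     0    6/5   -3/5   -3/5 ]
Multiply R2 by 1/49.
  [ 1  -3/2  -21/5   21/10   21/10 ]
  [ 0     0      1  -24/49  -27/49 ]
  [ 0     0     16      -8      -9 ]
  [ 0     0    6/5    -3/5    -3/5 ]
Subtract 16 times R2 from R3.
  [ 1  -3/2  -21/5   21/10   21/10 ]
  [ 0     0      1  -24/49  -27/49 ]
  [ 0     0      0   -8/49   -9/49 ]
  [ 0     0    6/5    -3/5    -3/5 ]
Subtract 6/5 times R2 from R4.
  [ 1  -3/2  -21/5   21/10   21/10 ]
  [ 0     0      1  -24/49  -27/49 ]
  [ 0     0      0   -8/49   -9/49 ]
  [ 0     0      0  -3/245    3/49 ]
Multiply R3 by -49/8.
  [ 1  -3/2  -21/5   21/10   21/10 ]
  [ 0     0      1  -24/49  -27/49 ]
  [ 0     0      0       1     9/8 ]
  [ 0     0      0  -3/245    3/49 ]
Add 3/245 times R3 to R4.
  [ 1  -3/2  -21/5   21/10   21/10 ]
  [ 0     0      1  -24/49  -27/49 ]
  [ 0     0      0       1     9/8 ]
  [ 0     0      0       0    3/40 ]
Multiply R4 by 40/3.
  [ 1  -3/2  -21/5   21/10   21/10 ]
  [ 0     0      1  -24/49  -27/49 ]
  [ 0     0      0       1     9/8 ]
  [ 0     0      0       0       1 ]
Subtract 9/8 times R4 from R3.
  [ 1  -3/2  -21/5   21/10   21/10 ]
  [ 0     0      1  -24/49  -27/49 ]
  [ 0     0      0       1       0 ]
  [ 0     0      0       0       1 ]
Add 27/49 times R4 to R2.
  [ 1  -3/2  -21/5   21/10  21/10 ]
  [ 0     0      1  -24/49      0 ]
  [ 0     0      0       1      0 ]
  [ 0     0      0       0      1 ]
Subtract 21/10 times R4 from R1.
  [ 1  -3/2  -21/5   21/10  0 ]
  [ 0     0      1  -24/49  0 ]
  [ 0     0      0       1  0 ]
  [ 0     0      0       0  1 ]
Add 24/49 times R3 to R2.
  [ 1  -3/2  -21/5  21/10  0 ]
  [ 0     0      1      0  0 ]
  [ 0     0      0      1  0 ]
  [ 0     0      0      0  1 ]
Subtract 21/10 times R3 from R1.
  [ 1  -3/2  -21/5  0  0 ]
  [ 0     0      1  0  0 ]
  [ 0     0      0  1  0 ]
  [ 0     0      0  0  1 ]
Add 21/5 times R2 to R1.
  [ 1  -3/2  0  0  0 ]
  [ 0     0  1  0  0 ]
  [ 0     0  0  1  0 ]
  [ 0     0  0  0  1 ]

[[1, -3/2, 0, 0, 0], [0, 0, 1, 0, 0], [0, 0, 0, 1, 0], [0, 0, 0, 0, 1]]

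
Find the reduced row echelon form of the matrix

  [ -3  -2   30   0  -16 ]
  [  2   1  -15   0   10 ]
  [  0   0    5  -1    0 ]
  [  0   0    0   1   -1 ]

[[1, 0, 0, 0, 4], [0, 1, 0, 0, -1], [0, 0, 1, 0, -1/5], [0, 0, 0, 1, -1]]

ρ1 := -1/3·ρ1
ρ2 := ρ2 − 2·ρ1
ρ2 := -3·ρ2
ρ3 := 1/5·ρ3
ρ3 := ρ3 + 1/5·ρ4
ρ2 := ρ2 + 15·ρ3
ρ1 := ρ1 + 10·ρ3
ρ1 := ρ1 − 2/3·ρ2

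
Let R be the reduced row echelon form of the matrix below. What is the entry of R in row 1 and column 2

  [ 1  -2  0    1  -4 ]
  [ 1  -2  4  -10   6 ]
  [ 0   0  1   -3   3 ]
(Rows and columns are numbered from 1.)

R2 -> R2 − R1
  [ 1  -2  0    1  -4 ]
  [ 0   0  4  -11  10 ]
  [ 0   0  1   -3   3 ]
R2 -> 1/4·R2
  [ 1  -2  0      1   -4 ]
  [ 0   0  1  -11/4  5/2 ]
  [ 0   0  1     -3    3 ]
R3 -> R3 − R2
  [ 1  -2  0      1   -4 ]
  [ 0   0  1  -11/4  5/2 ]
  [ 0   0  0   -1/4  1/2 ]
R3 -> -4·R3
  [ 1  -2  0      1   -4 ]
  [ 0   0  1  -11/4  5/2 ]
  [ 0   0  0      1   -2 ]
R2 -> R2 + 11/4·R3
  [ 1  -2  0  1  -4 ]
  [ 0   0  1  0  -3 ]
  [ 0   0  0  1  -2 ]
R1 -> R1 − R3
  [ 1  -2  0  0  -2 ]
  [ 0   0  1  0  -3 ]
  [ 0   0  0  1  -2 ]

-2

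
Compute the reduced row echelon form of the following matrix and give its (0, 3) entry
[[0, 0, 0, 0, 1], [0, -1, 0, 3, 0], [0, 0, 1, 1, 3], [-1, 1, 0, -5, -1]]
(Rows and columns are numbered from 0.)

R1 <=> R4
  [ -1   1  0  -5  -1 ]
  [  0  -1  0   3   0 ]
  [  0   0  1   1   3 ]
  [  0   0  0   0   1 ]
R1 -> -1·R1
  [ 1  -1  0  5  1 ]
  [ 0  -1  0  3  0 ]
  [ 0   0  1  1  3 ]
  [ 0   0  0  0  1 ]
R2 -> -1·R2
  [ 1  -1  0   5  1 ]
  [ 0   1  0  -3  0 ]
  [ 0   0  1   1  3 ]
  [ 0   0  0   0  1 ]
R3 -> R3 − 3·R4
  [ 1  -1  0   5  1 ]
  [ 0   1  0  -3  0 ]
  [ 0   0  1   1  0 ]
  [ 0   0  0   0  1 ]
R1 -> R1 − R4
  [ 1  -1  0   5  0 ]
  [ 0   1  0  -3  0 ]
  [ 0   0  1   1  0 ]
  [ 0   0  0   0  1 ]
R1 -> R1 + R2
  [ 1  0  0   2  0 ]
  [ 0  1  0  -3  0 ]
  [ 0  0  1   1  0 ]
  [ 0  0  0   0  1 ]

2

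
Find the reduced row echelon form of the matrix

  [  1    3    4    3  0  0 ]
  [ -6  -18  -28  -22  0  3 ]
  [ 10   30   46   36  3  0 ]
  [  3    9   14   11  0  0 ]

r2 → r2 + 6·r1
  [  1   3   4   3  0  0 ]
  [  0   0  -4  -4  0  3 ]
  [ 10  30  46  36  3  0 ]
  [  3   9  14  11  0  0 ]
r3 → r3 − 10·r1
  [ 1  3   4   3  0  0 ]
  [ 0  0  -4  -4  0  3 ]
  [ 0  0   6   6  3  0 ]
  [ 3  9  14  11  0  0 ]
r4 → r4 − 3·r1
  [ 1  3   4   3  0  0 ]
  [ 0  0  -4  -4  0  3 ]
  [ 0  0   6   6  3  0 ]
  [ 0  0   2   2  0  0 ]
r2 → -1/4·r2
  [ 1  3  4  3  0     0 ]
  [ 0  0  1  1  0  -3/4 ]
  [ 0  0  6  6  3     0 ]
  [ 0  0  2  2  0     0 ]
r3 → r3 − 6·r2
  [ 1  3  4  3  0     0 ]
  [ 0  0  1  1  0  -3/4 ]
  [ 0  0  0  0  3   9/2 ]
  [ 0  0  2  2  0     0 ]
r4 → r4 − 2·r2
  [ 1  3  4  3  0     0 ]
  [ 0  0  1  1  0  -3/4 ]
  [ 0  0  0  0  3   9/2 ]
  [ 0  0  0  0  0   3/2 ]
r3 → 1/3·r3
  [ 1  3  4  3  0     0 ]
  [ 0  0  1  1  0  -3/4 ]
  [ 0  0  0  0  1   3/2 ]
  [ 0  0  0  0  0   3/2 ]
r4 → 2/3·r4
  [ 1  3  4  3  0     0 ]
  [ 0  0  1  1  0  -3/4 ]
  [ 0  0  0  0  1   3/2 ]
  [ 0  0  0  0  0     1 ]
r3 → r3 − 3/2·r4
  [ 1  3  4  3  0     0 ]
  [ 0  0  1  1  0  -3/4 ]
  [ 0  0  0  0  1     0 ]
  [ 0  0  0  0  0     1 ]
r2 → r2 + 3/4·r4
  [ 1  3  4  3  0  0 ]
  [ 0  0  1  1  0  0 ]
  [ 0  0  0  0  1  0 ]
  [ 0  0  0  0  0  1 ]
r1 → r1 − 4·r2
  [ 1  3  0  -1  0  0 ]
  [ 0  0  1   1  0  0 ]
  [ 0  0  0   0  1  0 ]
  [ 0  0  0   0  0  1 ]

[[1, 3, 0, -1, 0, 0], [0, 0, 1, 1, 0, 0], [0, 0, 0, 0, 1, 0], [0, 0, 0, 0, 0, 1]]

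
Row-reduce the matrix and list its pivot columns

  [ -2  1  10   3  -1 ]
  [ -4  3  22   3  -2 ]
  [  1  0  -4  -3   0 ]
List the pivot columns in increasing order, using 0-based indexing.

r1 -> -1/2·r1
  [  1  -1/2  -5  -3/2  1/2 ]
  [ -4     3  22     3   -2 ]
  [  1     0  -4    -3    0 ]
r2 -> r2 + 4·r1
  [ 1  -1/2  -5  -3/2  1/2 ]
  [ 0     1   2    -3    0 ]
  [ 1     0  -4    -3    0 ]
r3 -> r3 − r1
  [ 1  -1/2  -5  -3/2   1/2 ]
  [ 0     1   2    -3     0 ]
  [ 0   1/2   1  -3/2  -1/2 ]
r3 -> r3 − 1/2·r2
  [ 1  -1/2  -5  -3/2   1/2 ]
  [ 0     1   2    -3     0 ]
  [ 0     0   0     0  -1/2 ]
r3 -> -2·r3
  [ 1  -1/2  -5  -3/2  1/2 ]
  [ 0     1   2    -3    0 ]
  [ 0     0   0     0    1 ]
r1 -> r1 − 1/2·r3
  [ 1  -1/2  -5  -3/2  0 ]
  [ 0     1   2    -3  0 ]
  [ 0     0   0     0  1 ]
r1 -> r1 + 1/2·r2
  [ 1  0  -4  -3  0 ]
  [ 0  1   2  -3  0 ]
  [ 0  0   0   0  1 ]
Pivot columns are the columns containing a leading 1.

0, 1, 4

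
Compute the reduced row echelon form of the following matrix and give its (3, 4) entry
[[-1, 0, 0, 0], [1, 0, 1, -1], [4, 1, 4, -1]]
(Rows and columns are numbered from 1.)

R1 → -1·R1
  [ 1  0  0   0 ]
  [ 1  0  1  -1 ]
  [ 4  1  4  -1 ]
R2 → R2 − R1
  [ 1  0  0   0 ]
  [ 0  0  1  -1 ]
  [ 4  1  4  -1 ]
R3 → R3 − 4·R1
  [ 1  0  0   0 ]
  [ 0  0  1  -1 ]
  [ 0  1  4  -1 ]
R2 <-> R3
  [ 1  0  0   0 ]
  [ 0  1  4  -1 ]
  [ 0  0  1  -1 ]
R2 → R2 − 4·R3
  [ 1  0  0   0 ]
  [ 0  1  0   3 ]
  [ 0  0  1  -1 ]

-1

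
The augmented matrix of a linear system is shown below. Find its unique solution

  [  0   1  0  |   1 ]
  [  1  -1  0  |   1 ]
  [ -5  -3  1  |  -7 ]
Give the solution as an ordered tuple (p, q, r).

Swap ρ1 and ρ2.
  [  1  -1  0  |   1 ]
  [  0   1  0  |   1 ]
  [ -5  -3  1  |  -7 ]
Add 5 times ρ1 to ρ3.
  [ 1  -1  0  |   1 ]
  [ 0   1  0  |   1 ]
  [ 0  -8  1  |  -2 ]
Add 8 times ρ2 to ρ3.
  [ 1  -1  0  |  1 ]
  [ 0   1  0  |  1 ]
  [ 0   0  1  |  6 ]
Add ρ2 to ρ1.
  [ 1  0  0  |  2 ]
  [ 0  1  0  |  1 ]
  [ 0  0  1  |  6 ]
Reading off the last column: p = 2, q = 1, r = 6.

(2, 1, 6)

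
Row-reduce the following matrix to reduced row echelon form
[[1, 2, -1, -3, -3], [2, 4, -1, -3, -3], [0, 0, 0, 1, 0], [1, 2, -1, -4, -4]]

[[1, 2, 0, 0, 0], [0, 0, 1, 0, 0], [0, 0, 0, 1, 0], [0, 0, 0, 0, 1]]

ρ2 -> ρ2 − 2·ρ1
  [ 1  2  -1  -3  -3 ]
  [ 0  0   1   3   3 ]
  [ 0  0   0   1   0 ]
  [ 1  2  -1  -4  -4 ]
ρ4 -> ρ4 − ρ1
  [ 1  2  -1  -3  -3 ]
  [ 0  0   1   3   3 ]
  [ 0  0   0   1   0 ]
  [ 0  0   0  -1  -1 ]
ρ4 -> ρ4 + ρ3
  [ 1  2  -1  -3  -3 ]
  [ 0  0   1   3   3 ]
  [ 0  0   0   1   0 ]
  [ 0  0   0   0  -1 ]
ρ4 -> -1·ρ4
  [ 1  2  -1  -3  -3 ]
  [ 0  0   1   3   3 ]
  [ 0  0   0   1   0 ]
  [ 0  0   0   0   1 ]
ρ2 -> ρ2 − 3·ρ4
  [ 1  2  -1  -3  -3 ]
  [ 0  0   1   3   0 ]
  [ 0  0   0   1   0 ]
  [ 0  0   0   0   1 ]
ρ1 -> ρ1 + 3·ρ4
  [ 1  2  -1  -3  0 ]
  [ 0  0   1   3  0 ]
  [ 0  0   0   1  0 ]
  [ 0  0   0   0  1 ]
ρ2 -> ρ2 − 3·ρ3
  [ 1  2  -1  -3  0 ]
  [ 0  0   1   0  0 ]
  [ 0  0   0   1  0 ]
  [ 0  0   0   0  1 ]
ρ1 -> ρ1 + 3·ρ3
  [ 1  2  -1  0  0 ]
  [ 0  0   1  0  0 ]
  [ 0  0   0  1  0 ]
  [ 0  0   0  0  1 ]
ρ1 -> ρ1 + ρ2
  [ 1  2  0  0  0 ]
  [ 0  0  1  0  0 ]
  [ 0  0  0  1  0 ]
  [ 0  0  0  0  1 ]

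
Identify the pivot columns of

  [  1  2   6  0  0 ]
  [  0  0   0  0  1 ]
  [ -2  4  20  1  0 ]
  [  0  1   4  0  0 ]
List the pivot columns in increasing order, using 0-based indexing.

R3 := R3 + 2·R1
  [ 1  2   6  0  0 ]
  [ 0  0   0  0  1 ]
  [ 0  8  32  1  0 ]
  [ 0  1   4  0  0 ]
R2 <=> R3
  [ 1  2   6  0  0 ]
  [ 0  8  32  1  0 ]
  [ 0  0   0  0  1 ]
  [ 0  1   4  0  0 ]
R2 := 1/8·R2
  [ 1  2  6    0  0 ]
  [ 0  1  4  1/8  0 ]
  [ 0  0  0    0  1 ]
  [ 0  1  4    0  0 ]
R4 := R4 − R2
  [ 1  2  6     0  0 ]
  [ 0  1  4   1/8  0 ]
  [ 0  0  0     0  1 ]
  [ 0  0  0  -1/8  0 ]
R3 <=> R4
  [ 1  2  6     0  0 ]
  [ 0  1  4   1/8  0 ]
  [ 0  0  0  -1/8  0 ]
  [ 0  0  0     0  1 ]
R3 := -8·R3
  [ 1  2  6    0  0 ]
  [ 0  1  4  1/8  0 ]
  [ 0  0  0    1  0 ]
  [ 0  0  0    0  1 ]
R2 := R2 − 1/8·R3
  [ 1  2  6  0  0 ]
  [ 0  1  4  0  0 ]
  [ 0  0  0  1  0 ]
  [ 0  0  0  0  1 ]
R1 := R1 − 2·R2
  [ 1  0  -2  0  0 ]
  [ 0  1   4  0  0 ]
  [ 0  0   0  1  0 ]
  [ 0  0   0  0  1 ]
Pivot columns are the columns containing a leading 1.

0, 1, 3, 4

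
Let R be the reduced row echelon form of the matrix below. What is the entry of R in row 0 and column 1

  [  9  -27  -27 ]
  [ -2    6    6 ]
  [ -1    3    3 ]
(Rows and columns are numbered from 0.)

-3

R1 → 1/9·R1
  [  1  -3  -3 ]
  [ -2   6   6 ]
  [ -1   3   3 ]
R2 → R2 + 2·R1
  [  1  -3  -3 ]
  [  0   0   0 ]
  [ -1   3   3 ]
R3 → R3 + R1
  [ 1  -3  -3 ]
  [ 0   0   0 ]
  [ 0   0   0 ]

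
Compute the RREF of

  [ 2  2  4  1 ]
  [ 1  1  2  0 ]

[[1, 1, 2, 0], [0, 0, 0, 1]]

ρ1 -> 1/2·ρ1
ρ2 -> ρ2 − ρ1
ρ2 -> -2·ρ2
ρ1 -> ρ1 − 1/2·ρ2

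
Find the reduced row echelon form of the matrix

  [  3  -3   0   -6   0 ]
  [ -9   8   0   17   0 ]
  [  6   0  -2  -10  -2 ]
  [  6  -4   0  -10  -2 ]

[[1, 0, 0, -1, 0], [0, 1, 0, 1, 0], [0, 0, 1, 2, 0], [0, 0, 0, 0, 1]]

Multiply ρ1 by 1/3.
  [  1  -1   0   -2   0 ]
  [ -9   8   0   17   0 ]
  [  6   0  -2  -10  -2 ]
  [  6  -4   0  -10  -2 ]
Add 9 times ρ1 to ρ2.
  [ 1  -1   0   -2   0 ]
  [ 0  -1   0   -1   0 ]
  [ 6   0  -2  -10  -2 ]
  [ 6  -4   0  -10  -2 ]
Subtract 6 times ρ1 from ρ3.
  [ 1  -1   0   -2   0 ]
  [ 0  -1   0   -1   0 ]
  [ 0   6  -2    2  -2 ]
  [ 6  -4   0  -10  -2 ]
Subtract 6 times ρ1 from ρ4.
  [ 1  -1   0  -2   0 ]
  [ 0  -1   0  -1   0 ]
  [ 0   6  -2   2  -2 ]
  [ 0   2   0   2  -2 ]
Multiply ρ2 by -1.
  [ 1  -1   0  -2   0 ]
  [ 0   1   0   1   0 ]
  [ 0   6  -2   2  -2 ]
  [ 0   2   0   2  -2 ]
Subtract 6 times ρ2 from ρ3.
  [ 1  -1   0  -2   0 ]
  [ 0   1   0   1   0 ]
  [ 0   0  -2  -4  -2 ]
  [ 0   2   0   2  -2 ]
Subtract 2 times ρ2 from ρ4.
  [ 1  -1   0  -2   0 ]
  [ 0   1   0   1   0 ]
  [ 0   0  -2  -4  -2 ]
  [ 0   0   0   0  -2 ]
Multiply ρ3 by -1/2.
  [ 1  -1  0  -2   0 ]
  [ 0   1  0   1   0 ]
  [ 0   0  1   2   1 ]
  [ 0   0  0   0  -2 ]
Multiply ρ4 by -1/2.
  [ 1  -1  0  -2  0 ]
  [ 0   1  0   1  0 ]
  [ 0   0  1   2  1 ]
  [ 0   0  0   0  1 ]
Subtract ρ4 from ρ3.
  [ 1  -1  0  -2  0 ]
  [ 0   1  0   1  0 ]
  [ 0   0  1   2  0 ]
  [ 0   0  0   0  1 ]
Add ρ2 to ρ1.
  [ 1  0  0  -1  0 ]
  [ 0  1  0   1  0 ]
  [ 0  0  1   2  0 ]
  [ 0  0  0   0  1 ]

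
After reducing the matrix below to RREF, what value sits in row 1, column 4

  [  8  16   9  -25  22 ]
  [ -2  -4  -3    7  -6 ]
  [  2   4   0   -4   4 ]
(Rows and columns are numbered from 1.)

-2

Multiply ρ1 by 1/8.
Add 2 times ρ1 to ρ2.
Subtract 2 times ρ1 from ρ3.
Multiply ρ2 by -4/3.
Add 9/4 times ρ2 to ρ3.
Subtract 9/8 times ρ2 from ρ1.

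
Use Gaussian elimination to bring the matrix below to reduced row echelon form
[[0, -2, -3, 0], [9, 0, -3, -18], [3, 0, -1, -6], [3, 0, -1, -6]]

r1 <=> r2
  [ 9   0  -3  -18 ]
  [ 0  -2  -3    0 ]
  [ 3   0  -1   -6 ]
  [ 3   0  -1   -6 ]
r1 → 1/9·r1
  [ 1   0  -1/3  -2 ]
  [ 0  -2    -3   0 ]
  [ 3   0    -1  -6 ]
  [ 3   0    -1  -6 ]
r3 → r3 − 3·r1
  [ 1   0  -1/3  -2 ]
  [ 0  -2    -3   0 ]
  [ 0   0     0   0 ]
  [ 3   0    -1  -6 ]
r4 → r4 − 3·r1
  [ 1   0  -1/3  -2 ]
  [ 0  -2    -3   0 ]
  [ 0   0     0   0 ]
  [ 0   0     0   0 ]
r2 → -1/2·r2
  [ 1  0  -1/3  -2 ]
  [ 0  1   3/2   0 ]
  [ 0  0     0   0 ]
  [ 0  0     0   0 ]

[[1, 0, -1/3, -2], [0, 1, 3/2, 0], [0, 0, 0, 0], [0, 0, 0, 0]]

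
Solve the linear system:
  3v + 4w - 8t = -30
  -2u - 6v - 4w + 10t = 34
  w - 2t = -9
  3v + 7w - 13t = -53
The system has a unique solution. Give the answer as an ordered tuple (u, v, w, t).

(-1, 2, -1, 4)

Form the augmented matrix and row-reduce:
  [  0   3   4   -8  |  -30 ]
  [ -2  -6  -4   10  |   34 ]
  [  0   0   1   -2  |   -9 ]
  [  0   3   7  -13  |  -53 ]
R1 ↔ R2
  [ -2  -6  -4   10  |   34 ]
  [  0   3   4   -8  |  -30 ]
  [  0   0   1   -2  |   -9 ]
  [  0   3   7  -13  |  -53 ]
R1 ← -1/2·R1
  [ 1  3  2   -5  |  -17 ]
  [ 0  3  4   -8  |  -30 ]
  [ 0  0  1   -2  |   -9 ]
  [ 0  3  7  -13  |  -53 ]
R2 ← 1/3·R2
  [ 1  3    2    -5  |  -17 ]
  [ 0  1  4/3  -8/3  |  -10 ]
  [ 0  0    1    -2  |   -9 ]
  [ 0  3    7   -13  |  -53 ]
R4 ← R4 − 3·R2
  [ 1  3    2    -5  |  -17 ]
  [ 0  1  4/3  -8/3  |  -10 ]
  [ 0  0    1    -2  |   -9 ]
  [ 0  0    3    -5  |  -23 ]
R4 ← R4 − 3·R3
  [ 1  3    2    -5  |  -17 ]
  [ 0  1  4/3  -8/3  |  -10 ]
  [ 0  0    1    -2  |   -9 ]
  [ 0  0    0     1  |    4 ]
R3 ← R3 + 2·R4
  [ 1  3    2    -5  |  -17 ]
  [ 0  1  4/3  -8/3  |  -10 ]
  [ 0  0    1     0  |   -1 ]
  [ 0  0    0     1  |    4 ]
R2 ← R2 + 8/3·R4
  [ 1  3    2  -5  |  -17 ]
  [ 0  1  4/3   0  |  2/3 ]
  [ 0  0    1   0  |   -1 ]
  [ 0  0    0   1  |    4 ]
R1 ← R1 + 5·R4
  [ 1  3    2  0  |    3 ]
  [ 0  1  4/3  0  |  2/3 ]
  [ 0  0    1  0  |   -1 ]
  [ 0  0    0  1  |    4 ]
R2 ← R2 − 4/3·R3
  [ 1  3  2  0  |   3 ]
  [ 0  1  0  0  |   2 ]
  [ 0  0  1  0  |  -1 ]
  [ 0  0  0  1  |   4 ]
R1 ← R1 − 2·R3
  [ 1  3  0  0  |   5 ]
  [ 0  1  0  0  |   2 ]
  [ 0  0  1  0  |  -1 ]
  [ 0  0  0  1  |   4 ]
R1 ← R1 − 3·R2
  [ 1  0  0  0  |  -1 ]
  [ 0  1  0  0  |   2 ]
  [ 0  0  1  0  |  -1 ]
  [ 0  0  0  1  |   4 ]
Reading off the last column: u = -1, v = 2, w = -1, t = 4.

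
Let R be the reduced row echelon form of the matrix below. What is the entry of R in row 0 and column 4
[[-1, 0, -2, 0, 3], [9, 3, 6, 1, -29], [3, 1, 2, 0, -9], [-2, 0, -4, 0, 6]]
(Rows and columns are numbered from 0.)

Multiply ρ1 by -1.
  [  1  0   2  0   -3 ]
  [  9  3   6  1  -29 ]
  [  3  1   2  0   -9 ]
  [ -2  0  -4  0    6 ]
Subtract 9 times ρ1 from ρ2.
  [  1  0    2  0  -3 ]
  [  0  3  -12  1  -2 ]
  [  3  1    2  0  -9 ]
  [ -2  0   -4  0   6 ]
Subtract 3 times ρ1 from ρ3.
  [  1  0    2  0  -3 ]
  [  0  3  -12  1  -2 ]
  [  0  1   -4  0   0 ]
  [ -2  0   -4  0   6 ]
Add 2 times ρ1 to ρ4.
  [ 1  0    2  0  -3 ]
  [ 0  3  -12  1  -2 ]
  [ 0  1   -4  0   0 ]
  [ 0  0    0  0   0 ]
Multiply ρ2 by 1/3.
  [ 1  0   2    0    -3 ]
  [ 0  1  -4  1/3  -2/3 ]
  [ 0  1  -4    0     0 ]
  [ 0  0   0    0     0 ]
Subtract ρ2 from ρ3.
  [ 1  0   2     0    -3 ]
  [ 0  1  -4   1/3  -2/3 ]
  [ 0  0   0  -1/3   2/3 ]
  [ 0  0   0     0     0 ]
Multiply ρ3 by -3.
  [ 1  0   2    0    -3 ]
  [ 0  1  -4  1/3  -2/3 ]
  [ 0  0   0    1    -2 ]
  [ 0  0   0    0     0 ]
Subtract 1/3 times ρ3 from ρ2.
  [ 1  0   2  0  -3 ]
  [ 0  1  -4  0   0 ]
  [ 0  0   0  1  -2 ]
  [ 0  0   0  0   0 ]

-3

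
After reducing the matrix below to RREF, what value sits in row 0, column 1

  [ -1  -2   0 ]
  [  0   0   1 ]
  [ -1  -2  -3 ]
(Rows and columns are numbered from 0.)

2

R1 → -1·R1
  [  1   2   0 ]
  [  0   0   1 ]
  [ -1  -2  -3 ]
R3 → R3 + R1
  [ 1  2   0 ]
  [ 0  0   1 ]
  [ 0  0  -3 ]
R3 → R3 + 3·R2
  [ 1  2  0 ]
  [ 0  0  1 ]
  [ 0  0  0 ]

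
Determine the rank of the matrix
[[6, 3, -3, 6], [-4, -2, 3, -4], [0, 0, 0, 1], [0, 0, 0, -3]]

rank = 3

R1 -> 1/6·R1
  [  1  1/2  -1/2   1 ]
  [ -4   -2     3  -4 ]
  [  0    0     0   1 ]
  [  0    0     0  -3 ]
R2 -> R2 + 4·R1
  [ 1  1/2  -1/2   1 ]
  [ 0    0     1   0 ]
  [ 0    0     0   1 ]
  [ 0    0     0  -3 ]
R4 -> R4 + 3·R3
  [ 1  1/2  -1/2  1 ]
  [ 0    0     1  0 ]
  [ 0    0     0  1 ]
  [ 0    0     0  0 ]
R1 -> R1 − R3
  [ 1  1/2  -1/2  0 ]
  [ 0    0     1  0 ]
  [ 0    0     0  1 ]
  [ 0    0     0  0 ]
R1 -> R1 + 1/2·R2
  [ 1  1/2  0  0 ]
  [ 0    0  1  0 ]
  [ 0    0  0  1 ]
  [ 0    0  0  0 ]
The reduced form has 3 nonzero rows.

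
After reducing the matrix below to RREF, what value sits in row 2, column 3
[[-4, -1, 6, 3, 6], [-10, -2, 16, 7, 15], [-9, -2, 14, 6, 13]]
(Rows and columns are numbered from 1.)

ρ1 ← -1/4·ρ1
ρ2 ← ρ2 + 10·ρ1
ρ3 ← ρ3 + 9·ρ1
ρ2 ← 2·ρ2
ρ3 ← ρ3 − 1/4·ρ2
ρ3 ← -2·ρ3
ρ2 ← ρ2 + ρ3
ρ1 ← ρ1 + 3/4·ρ3
ρ1 ← ρ1 − 1/4·ρ2

2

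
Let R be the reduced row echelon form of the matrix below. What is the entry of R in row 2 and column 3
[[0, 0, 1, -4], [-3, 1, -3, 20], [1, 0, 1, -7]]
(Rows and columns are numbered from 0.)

R1 ↔ R2
  [ -3  1  -3  20 ]
  [  0  0   1  -4 ]
  [  1  0   1  -7 ]
R1 := -1/3·R1
  [ 1  -1/3  1  -20/3 ]
  [ 0     0  1     -4 ]
  [ 1     0  1     -7 ]
R3 := R3 − R1
  [ 1  -1/3  1  -20/3 ]
  [ 0     0  1     -4 ]
  [ 0   1/3  0   -1/3 ]
R2 ↔ R3
  [ 1  -1/3  1  -20/3 ]
  [ 0   1/3  0   -1/3 ]
  [ 0     0  1     -4 ]
R2 := 3·R2
  [ 1  -1/3  1  -20/3 ]
  [ 0     1  0     -1 ]
  [ 0     0  1     -4 ]
R1 := R1 − R3
  [ 1  -1/3  0  -8/3 ]
  [ 0     1  0    -1 ]
  [ 0     0  1    -4 ]
R1 := R1 + 1/3·R2
  [ 1  0  0  -3 ]
  [ 0  1  0  -1 ]
  [ 0  0  1  -4 ]

-4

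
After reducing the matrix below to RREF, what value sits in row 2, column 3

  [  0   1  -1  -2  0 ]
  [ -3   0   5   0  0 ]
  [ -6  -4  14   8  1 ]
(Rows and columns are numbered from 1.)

r1 ↔ r2
r1 → -1/3·r1
r3 → r3 + 6·r1
r3 → r3 + 4·r2

-1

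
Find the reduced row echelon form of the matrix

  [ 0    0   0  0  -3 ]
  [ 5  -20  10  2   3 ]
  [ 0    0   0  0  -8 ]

[[1, -4, 2, 2/5, 0], [0, 0, 0, 0, 1], [0, 0, 0, 0, 0]]

ρ1 ↔ ρ2
  [ 5  -20  10  2   3 ]
  [ 0    0   0  0  -3 ]
  [ 0    0   0  0  -8 ]
ρ1 := 1/5·ρ1
  [ 1  -4  2  2/5  3/5 ]
  [ 0   0  0    0   -3 ]
  [ 0   0  0    0   -8 ]
ρ2 := -1/3·ρ2
  [ 1  -4  2  2/5  3/5 ]
  [ 0   0  0    0    1 ]
  [ 0   0  0    0   -8 ]
ρ3 := ρ3 + 8·ρ2
  [ 1  -4  2  2/5  3/5 ]
  [ 0   0  0    0    1 ]
  [ 0   0  0    0    0 ]
ρ1 := ρ1 − 3/5·ρ2
  [ 1  -4  2  2/5  0 ]
  [ 0   0  0    0  1 ]
  [ 0   0  0    0  0 ]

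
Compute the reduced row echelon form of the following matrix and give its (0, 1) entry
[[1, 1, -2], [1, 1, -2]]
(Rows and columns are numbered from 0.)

ρ2 -> ρ2 − ρ1
  [ 1  1  -2 ]
  [ 0  0   0 ]

1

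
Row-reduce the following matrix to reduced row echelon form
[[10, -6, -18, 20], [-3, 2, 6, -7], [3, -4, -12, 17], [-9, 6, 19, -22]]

ρ1 ← 1/10·ρ1
  [  1  -3/5  -9/5    2 ]
  [ -3     2     6   -7 ]
  [  3    -4   -12   17 ]
  [ -9     6    19  -22 ]
ρ2 ← ρ2 + 3·ρ1
  [  1  -3/5  -9/5    2 ]
  [  0   1/5   3/5   -1 ]
  [  3    -4   -12   17 ]
  [ -9     6    19  -22 ]
ρ3 ← ρ3 − 3·ρ1
  [  1   -3/5   -9/5    2 ]
  [  0    1/5    3/5   -1 ]
  [  0  -11/5  -33/5   11 ]
  [ -9      6     19  -22 ]
ρ4 ← ρ4 + 9·ρ1
  [ 1   -3/5   -9/5   2 ]
  [ 0    1/5    3/5  -1 ]
  [ 0  -11/5  -33/5  11 ]
  [ 0    3/5   14/5  -4 ]
ρ2 ← 5·ρ2
  [ 1   -3/5   -9/5   2 ]
  [ 0      1      3  -5 ]
  [ 0  -11/5  -33/5  11 ]
  [ 0    3/5   14/5  -4 ]
ρ3 ← ρ3 + 11/5·ρ2
  [ 1  -3/5  -9/5   2 ]
  [ 0     1     3  -5 ]
  [ 0     0     0   0 ]
  [ 0   3/5  14/5  -4 ]
ρ4 ← ρ4 − 3/5·ρ2
  [ 1  -3/5  -9/5   2 ]
  [ 0     1     3  -5 ]
  [ 0     0     0   0 ]
  [ 0     0     1  -1 ]
ρ3 <-> ρ4
  [ 1  -3/5  -9/5   2 ]
  [ 0     1     3  -5 ]
  [ 0     0     1  -1 ]
  [ 0     0     0   0 ]
ρ2 ← ρ2 − 3·ρ3
  [ 1  -3/5  -9/5   2 ]
  [ 0     1     0  -2 ]
  [ 0     0     1  -1 ]
  [ 0     0     0   0 ]
ρ1 ← ρ1 + 9/5·ρ3
  [ 1  -3/5  0  1/5 ]
  [ 0     1  0   -2 ]
  [ 0     0  1   -1 ]
  [ 0     0  0    0 ]
ρ1 ← ρ1 + 3/5·ρ2
  [ 1  0  0  -1 ]
  [ 0  1  0  -2 ]
  [ 0  0  1  -1 ]
  [ 0  0  0   0 ]

[[1, 0, 0, -1], [0, 1, 0, -2], [0, 0, 1, -1], [0, 0, 0, 0]]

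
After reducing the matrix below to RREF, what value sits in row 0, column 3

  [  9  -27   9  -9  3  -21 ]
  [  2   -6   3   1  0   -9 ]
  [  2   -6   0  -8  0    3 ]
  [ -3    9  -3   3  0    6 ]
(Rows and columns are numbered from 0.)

Multiply r1 by 1/9.
Subtract 2 times r1 from r2.
Subtract 2 times r1 from r3.
Add 3 times r1 to r4.
Add 2 times r2 to r3.
Multiply r3 by -1/2.
Subtract r3 from r4.
Multiply r4 by -2/3.
Subtract 1/2 times r4 from r3.
Add 13/3 times r4 to r2.
Add 7/3 times r4 to r1.
Add 2/3 times r3 to r2.
Subtract 1/3 times r3 from r1.
Subtract r2 from r1.

-4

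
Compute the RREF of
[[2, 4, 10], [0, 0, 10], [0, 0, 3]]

R1 := 1/2·R1
R2 := 1/10·R2
R3 := R3 − 3·R2
R1 := R1 − 5·R2

[[1, 2, 0], [0, 0, 1], [0, 0, 0]]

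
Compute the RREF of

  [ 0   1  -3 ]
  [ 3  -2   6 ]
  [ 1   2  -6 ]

R1 ↔ R2
  [ 3  -2   6 ]
  [ 0   1  -3 ]
  [ 1   2  -6 ]
R1 := 1/3·R1
  [ 1  -2/3   2 ]
  [ 0     1  -3 ]
  [ 1     2  -6 ]
R3 := R3 − R1
  [ 1  -2/3   2 ]
  [ 0     1  -3 ]
  [ 0   8/3  -8 ]
R3 := R3 − 8/3·R2
  [ 1  -2/3   2 ]
  [ 0     1  -3 ]
  [ 0     0   0 ]
R1 := R1 + 2/3·R2
  [ 1  0   0 ]
  [ 0  1  -3 ]
  [ 0  0   0 ]

[[1, 0, 0], [0, 1, -3], [0, 0, 0]]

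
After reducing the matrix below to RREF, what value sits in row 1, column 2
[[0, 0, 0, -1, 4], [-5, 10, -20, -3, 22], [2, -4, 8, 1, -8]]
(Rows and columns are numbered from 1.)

r1 ↔ r2
  [ -5  10  -20  -3  22 ]
  [  0   0    0  -1   4 ]
  [  2  -4    8   1  -8 ]
r1 ← -1/5·r1
  [ 1  -2  4  3/5  -22/5 ]
  [ 0   0  0   -1      4 ]
  [ 2  -4  8    1     -8 ]
r3 ← r3 − 2·r1
  [ 1  -2  4   3/5  -22/5 ]
  [ 0   0  0    -1      4 ]
  [ 0   0  0  -1/5    4/5 ]
r2 ← -1·r2
  [ 1  -2  4   3/5  -22/5 ]
  [ 0   0  0     1     -4 ]
  [ 0   0  0  -1/5    4/5 ]
r3 ← r3 + 1/5·r2
  [ 1  -2  4  3/5  -22/5 ]
  [ 0   0  0    1     -4 ]
  [ 0   0  0    0      0 ]
r1 ← r1 − 3/5·r2
  [ 1  -2  4  0  -2 ]
  [ 0   0  0  1  -4 ]
  [ 0   0  0  0   0 ]

-2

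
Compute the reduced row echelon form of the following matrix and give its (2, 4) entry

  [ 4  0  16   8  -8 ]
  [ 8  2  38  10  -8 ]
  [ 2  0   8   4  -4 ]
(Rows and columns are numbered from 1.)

Multiply ρ1 by 1/4.
  [ 1  0   4   2  -2 ]
  [ 8  2  38  10  -8 ]
  [ 2  0   8   4  -4 ]
Subtract 8 times ρ1 from ρ2.
  [ 1  0  4   2  -2 ]
  [ 0  2  6  -6   8 ]
  [ 2  0  8   4  -4 ]
Subtract 2 times ρ1 from ρ3.
  [ 1  0  4   2  -2 ]
  [ 0  2  6  -6   8 ]
  [ 0  0  0   0   0 ]
Multiply ρ2 by 1/2.
  [ 1  0  4   2  -2 ]
  [ 0  1  3  -3   4 ]
  [ 0  0  0   0   0 ]

-3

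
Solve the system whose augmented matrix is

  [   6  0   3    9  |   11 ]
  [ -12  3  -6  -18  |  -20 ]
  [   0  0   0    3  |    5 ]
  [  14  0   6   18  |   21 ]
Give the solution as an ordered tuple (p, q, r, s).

R1 → 1/6·R1
  [   1  0  1/2  3/2  |  11/6 ]
  [ -12  3   -6  -18  |   -20 ]
  [   0  0    0    3  |     5 ]
  [  14  0    6   18  |    21 ]
R2 → R2 + 12·R1
  [  1  0  1/2  3/2  |  11/6 ]
  [  0  3    0    0  |     2 ]
  [  0  0    0    3  |     5 ]
  [ 14  0    6   18  |    21 ]
R4 → R4 − 14·R1
  [ 1  0  1/2  3/2  |   11/6 ]
  [ 0  3    0    0  |      2 ]
  [ 0  0    0    3  |      5 ]
  [ 0  0   -1   -3  |  -14/3 ]
R2 → 1/3·R2
  [ 1  0  1/2  3/2  |   11/6 ]
  [ 0  1    0    0  |    2/3 ]
  [ 0  0    0    3  |      5 ]
  [ 0  0   -1   -3  |  -14/3 ]
R3 <-> R4
  [ 1  0  1/2  3/2  |   11/6 ]
  [ 0  1    0    0  |    2/3 ]
  [ 0  0   -1   -3  |  -14/3 ]
  [ 0  0    0    3  |      5 ]
R3 → -1·R3
  [ 1  0  1/2  3/2  |  11/6 ]
  [ 0  1    0    0  |   2/3 ]
  [ 0  0    1    3  |  14/3 ]
  [ 0  0    0    3  |     5 ]
R4 → 1/3·R4
  [ 1  0  1/2  3/2  |  11/6 ]
  [ 0  1    0    0  |   2/3 ]
  [ 0  0    1    3  |  14/3 ]
  [ 0  0    0    1  |   5/3 ]
R3 → R3 − 3·R4
  [ 1  0  1/2  3/2  |  11/6 ]
  [ 0  1    0    0  |   2/3 ]
  [ 0  0    1    0  |  -1/3 ]
  [ 0  0    0    1  |   5/3 ]
R1 → R1 − 3/2·R4
  [ 1  0  1/2  0  |  -2/3 ]
  [ 0  1    0  0  |   2/3 ]
  [ 0  0    1  0  |  -1/3 ]
  [ 0  0    0  1  |   5/3 ]
R1 → R1 − 1/2·R3
  [ 1  0  0  0  |  -1/2 ]
  [ 0  1  0  0  |   2/3 ]
  [ 0  0  1  0  |  -1/3 ]
  [ 0  0  0  1  |   5/3 ]
Reading off the last column: p = -1/2, q = 2/3, r = -1/3, s = 5/3.

(-1/2, 2/3, -1/3, 5/3)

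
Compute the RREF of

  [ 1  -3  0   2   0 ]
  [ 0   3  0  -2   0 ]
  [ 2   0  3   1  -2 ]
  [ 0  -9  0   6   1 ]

R3 := R3 − 2·R1
R2 := 1/3·R2
R3 := R3 − 6·R2
R4 := R4 + 9·R2
R3 := 1/3·R3
R3 := R3 + 2/3·R4
R1 := R1 + 3·R2

[[1, 0, 0, 0, 0], [0, 1, 0, -2/3, 0], [0, 0, 1, 1/3, 0], [0, 0, 0, 0, 1]]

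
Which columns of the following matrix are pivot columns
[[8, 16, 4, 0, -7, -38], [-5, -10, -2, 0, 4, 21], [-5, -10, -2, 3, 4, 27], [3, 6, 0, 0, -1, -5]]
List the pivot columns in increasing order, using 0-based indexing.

0, 2, 3, 4

R1 → 1/8·R1
R2 → R2 + 5·R1
R3 → R3 + 5·R1
R4 → R4 − 3·R1
R2 → 2·R2
R3 → R3 − 1/2·R2
R4 → R4 + 3/2·R2
R3 → 1/3·R3
R4 → 2·R4
R2 → R2 + 3/4·R4
R1 → R1 + 7/8·R4
R1 → R1 − 1/2·R2
Pivot columns are the columns containing a leading 1.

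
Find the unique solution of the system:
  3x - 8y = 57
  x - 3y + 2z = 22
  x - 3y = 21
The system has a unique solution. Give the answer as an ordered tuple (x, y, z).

Form the augmented matrix and row-reduce:
  [ 3  -8  0  |  57 ]
  [ 1  -3  2  |  22 ]
  [ 1  -3  0  |  21 ]
r1 := 1/3·r1
  [ 1  -8/3  0  |  19 ]
  [ 1    -3  2  |  22 ]
  [ 1    -3  0  |  21 ]
r2 := r2 − r1
  [ 1  -8/3  0  |  19 ]
  [ 0  -1/3  2  |   3 ]
  [ 1    -3  0  |  21 ]
r3 := r3 − r1
  [ 1  -8/3  0  |  19 ]
  [ 0  -1/3  2  |   3 ]
  [ 0  -1/3  0  |   2 ]
r2 := -3·r2
  [ 1  -8/3   0  |  19 ]
  [ 0     1  -6  |  -9 ]
  [ 0  -1/3   0  |   2 ]
r3 := r3 + 1/3·r2
  [ 1  -8/3   0  |  19 ]
  [ 0     1  -6  |  -9 ]
  [ 0     0  -2  |  -1 ]
r3 := -1/2·r3
  [ 1  -8/3   0  |   19 ]
  [ 0     1  -6  |   -9 ]
  [ 0     0   1  |  1/2 ]
r2 := r2 + 6·r3
  [ 1  -8/3  0  |   19 ]
  [ 0     1  0  |   -6 ]
  [ 0     0  1  |  1/2 ]
r1 := r1 + 8/3·r2
  [ 1  0  0  |    3 ]
  [ 0  1  0  |   -6 ]
  [ 0  0  1  |  1/2 ]
Reading off the last column: x = 3, y = -6, z = 1/2.

(3, -6, 1/2)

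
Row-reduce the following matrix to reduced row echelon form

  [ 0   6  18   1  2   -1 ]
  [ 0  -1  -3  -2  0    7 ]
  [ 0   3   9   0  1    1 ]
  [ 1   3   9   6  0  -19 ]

Swap ρ1 and ρ4.
  [ 1   3   9   6  0  -19 ]
  [ 0  -1  -3  -2  0    7 ]
  [ 0   3   9   0  1    1 ]
  [ 0   6  18   1  2   -1 ]
Multiply ρ2 by -1.
  [ 1  3   9  6  0  -19 ]
  [ 0  1   3  2  0   -7 ]
  [ 0  3   9  0  1    1 ]
  [ 0  6  18  1  2   -1 ]
Subtract 3 times ρ2 from ρ3.
  [ 1  3   9   6  0  -19 ]
  [ 0  1   3   2  0   -7 ]
  [ 0  0   0  -6  1   22 ]
  [ 0  6  18   1  2   -1 ]
Subtract 6 times ρ2 from ρ4.
  [ 1  3  9    6  0  -19 ]
  [ 0  1  3    2  0   -7 ]
  [ 0  0  0   -6  1   22 ]
  [ 0  0  0  -11  2   41 ]
Multiply ρ3 by -1/6.
  [ 1  3  9    6     0    -19 ]
  [ 0  1  3    2     0     -7 ]
  [ 0  0  0    1  -1/6  -11/3 ]
  [ 0  0  0  -11     2     41 ]
Add 11 times ρ3 to ρ4.
  [ 1  3  9  6     0    -19 ]
  [ 0  1  3  2     0     -7 ]
  [ 0  0  0  1  -1/6  -11/3 ]
  [ 0  0  0  0   1/6    2/3 ]
Multiply ρ4 by 6.
  [ 1  3  9  6     0    -19 ]
  [ 0  1  3  2     0     -7 ]
  [ 0  0  0  1  -1/6  -11/3 ]
  [ 0  0  0  0     1      4 ]
Add 1/6 times ρ4 to ρ3.
  [ 1  3  9  6  0  -19 ]
  [ 0  1  3  2  0   -7 ]
  [ 0  0  0  1  0   -3 ]
  [ 0  0  0  0  1    4 ]
Subtract 2 times ρ3 from ρ2.
  [ 1  3  9  6  0  -19 ]
  [ 0  1  3  0  0   -1 ]
  [ 0  0  0  1  0   -3 ]
  [ 0  0  0  0  1    4 ]
Subtract 6 times ρ3 from ρ1.
  [ 1  3  9  0  0  -1 ]
  [ 0  1  3  0  0  -1 ]
  [ 0  0  0  1  0  -3 ]
  [ 0  0  0  0  1   4 ]
Subtract 3 times ρ2 from ρ1.
  [ 1  0  0  0  0   2 ]
  [ 0  1  3  0  0  -1 ]
  [ 0  0  0  1  0  -3 ]
  [ 0  0  0  0  1   4 ]

[[1, 0, 0, 0, 0, 2], [0, 1, 3, 0, 0, -1], [0, 0, 0, 1, 0, -3], [0, 0, 0, 0, 1, 4]]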